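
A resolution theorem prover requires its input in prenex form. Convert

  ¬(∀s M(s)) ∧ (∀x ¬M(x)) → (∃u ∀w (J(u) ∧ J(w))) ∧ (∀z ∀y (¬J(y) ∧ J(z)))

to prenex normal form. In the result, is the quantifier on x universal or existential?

existential

Eliminate → and ↔ using ¬ and ∨.
  ¬(¬(∀s M(s)) ∧ (∀x ¬M(x))) ∨ (∃u ∀w (J(u) ∧ J(w))) ∧ (∀z ∀y (¬J(y) ∧ J(z)))
Push ¬ through the quantifiers and connectives to reach negation normal form:
  (∀s M(s)) ∨ (∃x M(x)) ∨ (∃u ∀w (J(u) ∧ J(w))) ∧ (∀z ∀y (¬J(y) ∧ J(z)))
Pull the quantifiers to the front (each side's bound variable is not free in the other side):
  ∀s ∃x ∃u ∀w ∀z ∀y (M(s) ∨ M(x) ∨ J(u) ∧ J(w) ∧ ¬J(y) ∧ J(z))
The quantifier ∀x sits under an odd number of negations (counting the antecedent side of each →), so it flips to ∃x.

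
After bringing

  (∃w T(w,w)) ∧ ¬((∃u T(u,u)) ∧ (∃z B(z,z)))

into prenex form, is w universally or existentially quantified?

existential

Push ¬ through the quantifiers and connectives to reach negation normal form:
  (∃w T(w,w)) ∧ ((∀u ¬T(u,u)) ∨ (∀z ¬B(z,z)))
Pull the quantifiers to the front (each side's bound variable is not free in the other side):
  ∃w ∀u ∀z (T(w,w) ∧ (¬T(u,u) ∨ ¬B(z,z)))
The quantifier ∃w sits under an even number of negations, so it remains existential.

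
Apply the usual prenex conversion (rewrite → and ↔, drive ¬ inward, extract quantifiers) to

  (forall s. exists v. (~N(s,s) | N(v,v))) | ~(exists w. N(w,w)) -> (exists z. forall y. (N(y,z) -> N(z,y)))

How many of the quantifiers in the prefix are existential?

Eliminate → and ↔ using ¬ and ∨.
  ~((forall s. exists v. (~N(s,s) | N(v,v))) | ~(exists w. N(w,w))) | (exists z. forall y. (~N(y,z) | N(z,y)))
Push ¬ through the quantifiers and connectives to reach negation normal form:
  (exists s. forall v. (N(s,s) & ~N(v,v))) & (exists w. N(w,w)) | (exists z. forall y. (~N(y,z) | N(z,y)))
All bound variables are already distinct, so no renaming is needed.
Pull the quantifiers to the front (each side's bound variable is not free in the other side):
  exists s. forall v. exists w. exists z. forall y. (N(s,s) & ~N(v,v) & N(w,w) | ~N(y,z) | N(z,y))
The prefix is exists s forall v exists w exists z forall y: 2 universal, 3 existential.

3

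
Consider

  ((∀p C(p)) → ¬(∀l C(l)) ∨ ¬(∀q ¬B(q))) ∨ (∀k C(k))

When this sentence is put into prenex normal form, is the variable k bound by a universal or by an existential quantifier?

Rewrite implications/biconditionals: A → B as ¬A ∨ B.
  ¬(∀p C(p)) ∨ ¬(∀l C(l)) ∨ ¬(∀q ¬B(q)) ∨ (∀k C(k))
Drive negations inward (¬∀x A ≡ ∃x ¬A, ¬∃x A ≡ ∀x ¬A, De Morgan for ∧/∨):
  (∃p ¬C(p)) ∨ (∃l ¬C(l)) ∨ (∃q B(q)) ∨ (∀k C(k))
Pull the quantifiers to the front (each side's bound variable is not free in the other side):
  ∃p ∃l ∃q ∀k (¬C(p) ∨ ¬C(l) ∨ B(q) ∨ C(k))
The quantifier ∀k sits under an even number of negations (counting the antecedent side of each →), so it remains universal.

universal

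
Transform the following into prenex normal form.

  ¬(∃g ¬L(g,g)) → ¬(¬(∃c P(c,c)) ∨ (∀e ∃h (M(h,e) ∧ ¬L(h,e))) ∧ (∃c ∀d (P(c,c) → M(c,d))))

Rewrite implications/biconditionals: A → B as ¬A ∨ B.
  ¬¬(∃g ¬L(g,g)) ∨ ¬(¬(∃c P(c,c)) ∨ (∀e ∃h (M(h,e) ∧ ¬L(h,e))) ∧ (∃c ∀d (¬P(c,c) ∨ M(c,d))))
Drive negations inward (¬∀x A ≡ ∃x ¬A, ¬∃x A ≡ ∀x ¬A, De Morgan for ∧/∨):
  (∃g ¬L(g,g)) ∨ (∃c P(c,c)) ∧ ((∃e ∀h (¬M(h,e) ∨ L(h,e))) ∨ (∀c ∃d (P(c,c) ∧ ¬M(c,d))))
Rename bound variables to avoid capture: c↦x1.
  (∃g ¬L(g,g)) ∨ (∃c P(c,c)) ∧ ((∃e ∀h (¬M(h,e) ∨ L(h,e))) ∨ (∀x1 ∃d (P(x1,x1) ∧ ¬M(x1,d))))
Finally move all quantifiers to the prefix:
  ∃g ∃c ∃e ∀h ∀x1 ∃d (¬L(g,g) ∨ P(c,c) ∧ (¬M(h,e) ∨ L(h,e) ∨ P(x1,x1) ∧ ¬M(x1,d)))

∃g ∃c ∃e ∀h ∀x1 ∃d (¬L(g,g) ∨ P(c,c) ∧ (¬M(h,e) ∨ L(h,e) ∨ P(x1,x1) ∧ ¬M(x1,d)))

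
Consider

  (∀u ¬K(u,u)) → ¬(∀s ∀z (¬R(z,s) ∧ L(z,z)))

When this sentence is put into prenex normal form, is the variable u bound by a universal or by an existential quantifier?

existential

Eliminate → and ↔ using ¬ and ∨.
  ¬(∀u ¬K(u,u)) ∨ ¬(∀s ∀z (¬R(z,s) ∧ L(z,z)))
Move each ¬ inward, flipping quantifiers it crosses:
  (∃u K(u,u)) ∨ (∃s ∃z (R(z,s) ∨ ¬L(z,z)))
All bound variables are already distinct, so no renaming is needed.
Pull the quantifiers to the front (each side's bound variable is not free in the other side):
  ∃u ∃s ∃z (K(u,u) ∨ R(z,s) ∨ ¬L(z,z))
The quantifier ∀u sits under an odd number of negations (counting the antecedent side of each →), so it flips to ∃u.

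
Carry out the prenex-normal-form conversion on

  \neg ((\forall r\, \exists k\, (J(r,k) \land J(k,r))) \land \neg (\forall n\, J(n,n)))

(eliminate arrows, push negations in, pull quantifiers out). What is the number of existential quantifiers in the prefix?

1

Move each ¬ inward, flipping quantifiers it crosses:
  (\exists r\, \forall k\, (\neg J(r,k) \lor \neg J(k,r))) \lor (\forall n\, J(n,n))
All bound variables are already distinct, so no renaming is needed.
Finally move all quantifiers to the prefix:
  \exists r\, \forall k\, \forall n\, (\neg J(r,k) \lor \neg J(k,r) \lor J(n,n))
The prefix is \exists r \forall k \forall n: 2 universal, 1 existential.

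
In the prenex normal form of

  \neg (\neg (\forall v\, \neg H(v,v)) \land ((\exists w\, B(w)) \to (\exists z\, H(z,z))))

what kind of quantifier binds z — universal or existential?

universal

First replace A → B with ¬A ∨ B.
  \neg (\neg (\forall v\, \neg H(v,v)) \land (\neg (\exists w\, B(w)) \lor (\exists z\, H(z,z))))
Push ¬ through the quantifiers and connectives to reach negation normal form:
  (\forall v\, \neg H(v,v)) \lor (\exists w\, B(w)) \land (\forall z\, \neg H(z,z))
All bound variables are already distinct, so no renaming is needed.
Pull the quantifiers to the front (each side's bound variable is not free in the other side):
  \forall v\, \exists w\, \forall z\, (\neg H(v,v) \lor B(w) \land \neg H(z,z))
The quantifier \exists z sits under an odd number of negations (counting the antecedent side of each →), so it flips to \forall z.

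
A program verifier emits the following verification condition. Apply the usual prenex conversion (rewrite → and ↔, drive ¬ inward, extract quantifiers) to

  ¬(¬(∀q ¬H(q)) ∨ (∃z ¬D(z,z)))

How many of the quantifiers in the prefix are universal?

Drive negations inward (¬∀x A ≡ ∃x ¬A, ¬∃x A ≡ ∀x ¬A, De Morgan for ∧/∨):
  (∀q ¬H(q)) ∧ (∀z D(z,z))
Extract every quantifier outward, since the variables are now distinct and don't occur free across branches:
  ∀q ∀z (¬H(q) ∧ D(z,z))
The prefix is ∀q ∀z: 2 universal, 0 existential.

2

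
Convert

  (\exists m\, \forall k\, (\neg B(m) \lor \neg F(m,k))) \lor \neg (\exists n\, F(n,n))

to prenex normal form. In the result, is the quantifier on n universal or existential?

Push ¬ through the quantifiers and connectives to reach negation normal form:
  (\exists m\, \forall k\, (\neg B(m) \lor \neg F(m,k))) \lor (\forall n\, \neg F(n,n))
All bound variables are already distinct, so no renaming is needed.
Pull the quantifiers to the front (each side's bound variable is not free in the other side):
  \exists m\, \forall k\, \forall n\, (\neg B(m) \lor \neg F(m,k) \lor \neg F(n,n))
The quantifier \exists n sits under an odd number of negations, so it flips to \forall n.

universal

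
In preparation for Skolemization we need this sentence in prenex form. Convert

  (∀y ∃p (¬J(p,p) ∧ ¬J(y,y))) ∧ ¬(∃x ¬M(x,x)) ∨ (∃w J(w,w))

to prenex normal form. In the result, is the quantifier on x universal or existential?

Push ¬ through the quantifiers and connectives to reach negation normal form:
  (∀y ∃p (¬J(p,p) ∧ ¬J(y,y))) ∧ (∀x M(x,x)) ∨ (∃w J(w,w))
All bound variables are already distinct, so no renaming is needed.
Pull the quantifiers to the front (each side's bound variable is not free in the other side):
  ∀y ∃p ∀x ∃w (¬J(p,p) ∧ ¬J(y,y) ∧ M(x,x) ∨ J(w,w))
The quantifier ∃x sits under an odd number of negations, so it flips to ∀x.

universal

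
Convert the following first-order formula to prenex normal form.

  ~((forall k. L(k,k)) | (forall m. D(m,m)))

exists k. exists m. (~L(k,k) & ~D(m,m))

Move each ¬ inward, flipping quantifiers it crosses:
  (exists k. ~L(k,k)) & (exists m. ~D(m,m))
All bound variables are already distinct, so no renaming is needed.
Extract every quantifier outward, since the variables are now distinct and don't occur free across branches:
  exists k. exists m. (~L(k,k) & ~D(m,m))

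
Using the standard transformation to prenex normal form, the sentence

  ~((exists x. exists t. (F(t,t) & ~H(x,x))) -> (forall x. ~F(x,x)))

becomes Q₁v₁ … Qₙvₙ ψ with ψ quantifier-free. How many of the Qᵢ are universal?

0

Rewrite implications/biconditionals: A → B as ¬A ∨ B.
  ~(~(exists x. exists t. (F(t,t) & ~H(x,x))) | (forall x. ~F(x,x)))
Push ¬ through the quantifiers and connectives to reach negation normal form:
  (exists x. exists t. (F(t,t) & ~H(x,x))) & (exists x. F(x,x))
Give each quantifier a distinct variable: x↦s.
  (exists x. exists t. (F(t,t) & ~H(x,x))) & (exists s. F(s,s))
Pull the quantifiers to the front (each side's bound variable is not free in the other side):
  exists x. exists t. exists s. (F(t,t) & ~H(x,x) & F(s,s))
The prefix is exists x exists t exists s: 0 universal, 3 existential.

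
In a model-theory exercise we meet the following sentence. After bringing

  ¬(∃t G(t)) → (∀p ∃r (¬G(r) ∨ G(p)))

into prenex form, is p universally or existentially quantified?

First replace A → B with ¬A ∨ B.
  ¬¬(∃t G(t)) ∨ (∀p ∃r (¬G(r) ∨ G(p)))
Push ¬ through the quantifiers and connectives to reach negation normal form:
  (∃t G(t)) ∨ (∀p ∃r (¬G(r) ∨ G(p)))
Finally move all quantifiers to the prefix:
  ∃t ∀p ∃r (G(t) ∨ ¬G(r) ∨ G(p))
The quantifier ∀p sits under an even number of negations (counting the antecedent side of each →), so it remains universal.

universal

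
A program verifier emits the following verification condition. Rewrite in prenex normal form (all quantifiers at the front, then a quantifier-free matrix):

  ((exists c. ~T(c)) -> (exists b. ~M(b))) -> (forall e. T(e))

exists c. forall b. forall e. (~T(c) & M(b) | T(e))

First replace A → B with ¬A ∨ B.
  ~(~(exists c. ~T(c)) | (exists b. ~M(b))) | (forall e. T(e))
Move each ¬ inward, flipping quantifiers it crosses:
  (exists c. ~T(c)) & (forall b. M(b)) | (forall e. T(e))
All bound variables are already distinct, so no renaming is needed.
Pull the quantifiers to the front (each side's bound variable is not free in the other side):
  exists c. forall b. forall e. (~T(c) & M(b) | T(e))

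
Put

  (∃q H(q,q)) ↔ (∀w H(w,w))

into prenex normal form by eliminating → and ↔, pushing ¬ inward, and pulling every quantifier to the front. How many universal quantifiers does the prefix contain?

Eliminate → and ↔ using ¬ and ∨; A ↔ B as (¬A ∨ B) ∧ (¬B ∨ A).
  (¬(∃q H(q,q)) ∨ (∀w H(w,w))) ∧ (¬(∀w H(w,w)) ∨ (∃q H(q,q)))
Move each ¬ inward, flipping quantifiers it crosses:
  ((∀q ¬H(q,q)) ∨ (∀w H(w,w))) ∧ ((∃w ¬H(w,w)) ∨ (∃q H(q,q)))
Standardize variables apart so no two quantifiers bind the same name: w↦y, q↦y1.
  ((∀q ¬H(q,q)) ∨ (∀w H(w,w))) ∧ ((∃y ¬H(y,y)) ∨ (∃y1 H(y1,y1)))
Pull the quantifiers to the front (each side's bound variable is not free in the other side):
  ∀q ∀w ∃y ∃y1 ((¬H(q,q) ∨ H(w,w)) ∧ (¬H(y,y) ∨ H(y1,y1)))
The prefix is ∀q ∀w ∃y ∃y1: 2 universal, 2 existential.

2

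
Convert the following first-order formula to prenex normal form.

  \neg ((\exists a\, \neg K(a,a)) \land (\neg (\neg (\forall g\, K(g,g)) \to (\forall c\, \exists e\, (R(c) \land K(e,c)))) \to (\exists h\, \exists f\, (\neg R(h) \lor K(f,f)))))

First replace A → B with ¬A ∨ B.
  \neg ((\exists a\, \neg K(a,a)) \land (\neg \neg (\neg \neg (\forall g\, K(g,g)) \lor (\forall c\, \exists e\, (R(c) \land K(e,c)))) \lor (\exists h\, \exists f\, (\neg R(h) \lor K(f,f)))))
Drive negations inward (¬∀x A ≡ ∃x ¬A, ¬∃x A ≡ ∀x ¬A, De Morgan for ∧/∨):
  (\forall a\, K(a,a)) \lor (\exists g\, \neg K(g,g)) \land (\exists c\, \forall e\, (\neg R(c) \lor \neg K(e,c))) \land (\forall h\, \forall f\, (R(h) \land \neg K(f,f)))
Extract every quantifier outward, since the variables are now distinct and don't occur free across branches:
  \forall a\, \exists g\, \exists c\, \forall e\, \forall h\, \forall f\, (K(a,a) \lor \neg K(g,g) \land (\neg R(c) \lor \neg K(e,c)) \land R(h) \land \neg K(f,f))

\forall a\, \exists g\, \exists c\, \forall e\, \forall h\, \forall f\, (K(a,a) \lor \neg K(g,g) \land (\neg R(c) \lor \neg K(e,c)) \land R(h) \land \neg K(f,f))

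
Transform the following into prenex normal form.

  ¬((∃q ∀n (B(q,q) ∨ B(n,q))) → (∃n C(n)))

Eliminate → and ↔ using ¬ and ∨.
  ¬(¬(∃q ∀n (B(q,q) ∨ B(n,q))) ∨ (∃n C(n)))
Drive negations inward (¬∀x A ≡ ∃x ¬A, ¬∃x A ≡ ∀x ¬A, De Morgan for ∧/∨):
  (∃q ∀n (B(q,q) ∨ B(n,q))) ∧ (∀n ¬C(n))
Give each quantifier a distinct variable: n↦c.
  (∃q ∀n (B(q,q) ∨ B(n,q))) ∧ (∀c ¬C(c))
Extract every quantifier outward, since the variables are now distinct and don't occur free across branches:
  ∃q ∀n ∀c ((B(q,q) ∨ B(n,q)) ∧ ¬C(c))

∃q ∀n ∀c ((B(q,q) ∨ B(n,q)) ∧ ¬C(c))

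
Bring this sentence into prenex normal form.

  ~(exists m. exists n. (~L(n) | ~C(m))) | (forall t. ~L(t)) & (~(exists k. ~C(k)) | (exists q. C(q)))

forall m. forall n. forall t. forall k. exists q. (L(n) & C(m) | ~L(t) & (C(k) | C(q)))

Push ¬ through the quantifiers and connectives to reach negation normal form:
  (forall m. forall n. (L(n) & C(m))) | (forall t. ~L(t)) & ((forall k. C(k)) | (exists q. C(q)))
Finally move all quantifiers to the prefix:
  forall m. forall n. forall t. forall k. exists q. (L(n) & C(m) | ~L(t) & (C(k) | C(q)))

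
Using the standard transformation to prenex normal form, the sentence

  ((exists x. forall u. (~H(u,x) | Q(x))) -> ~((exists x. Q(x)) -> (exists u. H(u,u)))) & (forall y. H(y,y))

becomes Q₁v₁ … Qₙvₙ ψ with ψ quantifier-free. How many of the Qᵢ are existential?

Eliminate → and ↔ using ¬ and ∨.
  (~(exists x. forall u. (~H(u,x) | Q(x))) | ~(~(exists x. Q(x)) | (exists u. H(u,u)))) & (forall y. H(y,y))
Move each ¬ inward, flipping quantifiers it crosses:
  ((forall x. exists u. (H(u,x) & ~Q(x))) | (exists x. Q(x)) & (forall u. ~H(u,u))) & (forall y. H(y,y))
Standardize variables apart so no two quantifiers bind the same name: x↦u1, u↦z.
  ((forall x. exists u. (H(u,x) & ~Q(x))) | (exists u1. Q(u1)) & (forall z. ~H(z,z))) & (forall y. H(y,y))
Finally move all quantifiers to the prefix:
  forall x. exists u. exists u1. forall z. forall y. ((H(u,x) & ~Q(x) | Q(u1) & ~H(z,z)) & H(y,y))
The prefix is forall x exists u exists u1 forall z forall y: 3 universal, 2 existential.

2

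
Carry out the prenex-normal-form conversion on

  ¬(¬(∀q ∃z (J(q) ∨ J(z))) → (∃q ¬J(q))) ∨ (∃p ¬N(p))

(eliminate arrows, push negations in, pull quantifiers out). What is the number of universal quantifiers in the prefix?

2

Eliminate → and ↔ using ¬ and ∨.
  ¬(¬¬(∀q ∃z (J(q) ∨ J(z))) ∨ (∃q ¬J(q))) ∨ (∃p ¬N(p))
Push ¬ through the quantifiers and connectives to reach negation normal form:
  (∃q ∀z (¬J(q) ∧ ¬J(z))) ∧ (∀q J(q)) ∨ (∃p ¬N(p))
Rename bound variables to avoid capture: q↦y.
  (∃q ∀z (¬J(q) ∧ ¬J(z))) ∧ (∀y J(y)) ∨ (∃p ¬N(p))
Extract every quantifier outward, since the variables are now distinct and don't occur free across branches:
  ∃q ∀z ∀y ∃p (¬J(q) ∧ ¬J(z) ∧ J(y) ∨ ¬N(p))
The prefix is ∃q ∀z ∀y ∃p: 2 universal, 2 existential.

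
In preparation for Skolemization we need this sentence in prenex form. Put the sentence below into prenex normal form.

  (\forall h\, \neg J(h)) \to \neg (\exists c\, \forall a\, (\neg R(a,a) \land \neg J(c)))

First replace A → B with ¬A ∨ B.
  \neg (\forall h\, \neg J(h)) \lor \neg (\exists c\, \forall a\, (\neg R(a,a) \land \neg J(c)))
Drive negations inward (¬∀x A ≡ ∃x ¬A, ¬∃x A ≡ ∀x ¬A, De Morgan for ∧/∨):
  (\exists h\, J(h)) \lor (\forall c\, \exists a\, (R(a,a) \lor J(c)))
All bound variables are already distinct, so no renaming is needed.
Extract every quantifier outward, since the variables are now distinct and don't occur free across branches:
  \exists h\, \forall c\, \exists a\, (J(h) \lor R(a,a) \lor J(c))

\exists h\, \forall c\, \exists a\, (J(h) \lor R(a,a) \lor J(c))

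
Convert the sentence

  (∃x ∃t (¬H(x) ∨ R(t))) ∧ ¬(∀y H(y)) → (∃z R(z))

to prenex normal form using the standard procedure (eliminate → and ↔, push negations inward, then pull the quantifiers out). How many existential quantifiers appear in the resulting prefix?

1

Rewrite implications/biconditionals: A → B as ¬A ∨ B.
  ¬((∃x ∃t (¬H(x) ∨ R(t))) ∧ ¬(∀y H(y))) ∨ (∃z R(z))
Drive negations inward (¬∀x A ≡ ∃x ¬A, ¬∃x A ≡ ∀x ¬A, De Morgan for ∧/∨):
  (∀x ∀t (H(x) ∧ ¬R(t))) ∨ (∀y H(y)) ∨ (∃z R(z))
All bound variables are already distinct, so no renaming is needed.
Extract every quantifier outward, since the variables are now distinct and don't occur free across branches:
  ∀x ∀t ∀y ∃z (H(x) ∧ ¬R(t) ∨ H(y) ∨ R(z))
The prefix is ∀x ∀t ∀y ∃z: 3 universal, 1 existential.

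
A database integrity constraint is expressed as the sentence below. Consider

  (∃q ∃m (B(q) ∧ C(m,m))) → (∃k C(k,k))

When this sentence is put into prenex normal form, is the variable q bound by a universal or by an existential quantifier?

universal

Eliminate → and ↔ using ¬ and ∨.
  ¬(∃q ∃m (B(q) ∧ C(m,m))) ∨ (∃k C(k,k))
Push ¬ through the quantifiers and connectives to reach negation normal form:
  (∀q ∀m (¬B(q) ∨ ¬C(m,m))) ∨ (∃k C(k,k))
All bound variables are already distinct, so no renaming is needed.
Pull the quantifiers to the front (each side's bound variable is not free in the other side):
  ∀q ∀m ∃k (¬B(q) ∨ ¬C(m,m) ∨ C(k,k))
The quantifier ∃q sits under an odd number of negations (counting the antecedent side of each →), so it flips to ∀q.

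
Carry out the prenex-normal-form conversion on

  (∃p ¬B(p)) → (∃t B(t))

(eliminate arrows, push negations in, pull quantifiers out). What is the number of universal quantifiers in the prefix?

1

First replace A → B with ¬A ∨ B.
  ¬(∃p ¬B(p)) ∨ (∃t B(t))
Push ¬ through the quantifiers and connectives to reach negation normal form:
  (∀p B(p)) ∨ (∃t B(t))
All bound variables are already distinct, so no renaming is needed.
Pull the quantifiers to the front (each side's bound variable is not free in the other side):
  ∀p ∃t (B(p) ∨ B(t))
The prefix is ∀p ∃t: 1 universal, 1 existential.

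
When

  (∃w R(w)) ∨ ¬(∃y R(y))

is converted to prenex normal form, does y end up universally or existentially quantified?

Move each ¬ inward, flipping quantifiers it crosses:
  (∃w R(w)) ∨ (∀y ¬R(y))
Finally move all quantifiers to the prefix:
  ∃w ∀y (R(w) ∨ ¬R(y))
The quantifier ∃y sits under an odd number of negations, so it flips to ∀y.

universal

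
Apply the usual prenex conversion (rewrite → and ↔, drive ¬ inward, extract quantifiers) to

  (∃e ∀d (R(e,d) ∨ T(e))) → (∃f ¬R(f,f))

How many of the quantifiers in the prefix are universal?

Eliminate → and ↔ using ¬ and ∨.
  ¬(∃e ∀d (R(e,d) ∨ T(e))) ∨ (∃f ¬R(f,f))
Drive negations inward (¬∀x A ≡ ∃x ¬A, ¬∃x A ≡ ∀x ¬A, De Morgan for ∧/∨):
  (∀e ∃d (¬R(e,d) ∧ ¬T(e))) ∨ (∃f ¬R(f,f))
All bound variables are already distinct, so no renaming is needed.
Finally move all quantifiers to the prefix:
  ∀e ∃d ∃f (¬R(e,d) ∧ ¬T(e) ∨ ¬R(f,f))
The prefix is ∀e ∃d ∃f: 1 universal, 2 existential.

1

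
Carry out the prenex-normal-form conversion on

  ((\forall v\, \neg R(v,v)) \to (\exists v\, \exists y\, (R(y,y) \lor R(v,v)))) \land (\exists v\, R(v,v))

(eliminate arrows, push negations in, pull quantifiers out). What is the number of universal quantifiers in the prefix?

First replace A → B with ¬A ∨ B.
  (\neg (\forall v\, \neg R(v,v)) \lor (\exists v\, \exists y\, (R(y,y) \lor R(v,v)))) \land (\exists v\, R(v,v))
Move each ¬ inward, flipping quantifiers it crosses:
  ((\exists v\, R(v,v)) \lor (\exists v\, \exists y\, (R(y,y) \lor R(v,v)))) \land (\exists v\, R(v,v))
Standardize variables apart so no two quantifiers bind the same name: v↦p, v↦v1.
  ((\exists v\, R(v,v)) \lor (\exists p\, \exists y\, (R(y,y) \lor R(p,p)))) \land (\exists v1\, R(v1,v1))
Pull the quantifiers to the front (each side's bound variable is not free in the other side):
  \exists v\, \exists p\, \exists y\, \exists v1\, ((R(v,v) \lor R(y,y) \lor R(p,p)) \land R(v1,v1))
The prefix is \exists v \exists p \exists y \exists v1: 0 universal, 4 existential.

0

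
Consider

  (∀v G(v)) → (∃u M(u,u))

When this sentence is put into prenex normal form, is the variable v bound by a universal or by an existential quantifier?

existential

Eliminate → and ↔ using ¬ and ∨.
  ¬(∀v G(v)) ∨ (∃u M(u,u))
Push ¬ through the quantifiers and connectives to reach negation normal form:
  (∃v ¬G(v)) ∨ (∃u M(u,u))
Extract every quantifier outward, since the variables are now distinct and don't occur free across branches:
  ∃v ∃u (¬G(v) ∨ M(u,u))
The quantifier ∀v sits under an odd number of negations (counting the antecedent side of each →), so it flips to ∃v.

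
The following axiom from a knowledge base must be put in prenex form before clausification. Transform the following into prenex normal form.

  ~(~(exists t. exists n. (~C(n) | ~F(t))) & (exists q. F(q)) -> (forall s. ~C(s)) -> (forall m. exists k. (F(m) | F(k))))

Rewrite implications/biconditionals: A → B as ¬A ∨ B.
  ~(~(~(exists t. exists n. (~C(n) | ~F(t))) & (exists q. F(q))) | ~(forall s. ~C(s)) | (forall m. exists k. (F(m) | F(k))))
Drive negations inward (¬∀x A ≡ ∃x ¬A, ¬∃x A ≡ ∀x ¬A, De Morgan for ∧/∨):
  (forall t. forall n. (C(n) & F(t))) & (exists q. F(q)) & (forall s. ~C(s)) & (exists m. forall k. (~F(m) & ~F(k)))
All bound variables are already distinct, so no renaming is needed.
Finally move all quantifiers to the prefix:
  forall t. forall n. exists q. forall s. exists m. forall k. (C(n) & F(t) & F(q) & ~C(s) & ~F(m) & ~F(k))

forall t. forall n. exists q. forall s. exists m. forall k. (C(n) & F(t) & F(q) & ~C(s) & ~F(m) & ~F(k))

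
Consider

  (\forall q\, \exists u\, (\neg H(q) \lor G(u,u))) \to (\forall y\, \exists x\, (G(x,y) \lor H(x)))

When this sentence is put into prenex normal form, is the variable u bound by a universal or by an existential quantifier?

universal

First replace A → B with ¬A ∨ B.
  \neg (\forall q\, \exists u\, (\neg H(q) \lor G(u,u))) \lor (\forall y\, \exists x\, (G(x,y) \lor H(x)))
Push ¬ through the quantifiers and connectives to reach negation normal form:
  (\exists q\, \forall u\, (H(q) \land \neg G(u,u))) \lor (\forall y\, \exists x\, (G(x,y) \lor H(x)))
All bound variables are already distinct, so no renaming is needed.
Extract every quantifier outward, since the variables are now distinct and don't occur free across branches:
  \exists q\, \forall u\, \forall y\, \exists x\, (H(q) \land \neg G(u,u) \lor G(x,y) \lor H(x))
The quantifier \exists u sits under an odd number of negations (counting the antecedent side of each →), so it flips to \forall u.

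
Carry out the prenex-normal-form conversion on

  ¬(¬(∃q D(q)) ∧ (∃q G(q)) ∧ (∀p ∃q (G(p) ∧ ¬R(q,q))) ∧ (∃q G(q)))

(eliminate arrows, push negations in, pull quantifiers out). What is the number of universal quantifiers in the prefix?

3

Drive negations inward (¬∀x A ≡ ∃x ¬A, ¬∃x A ≡ ∀x ¬A, De Morgan for ∧/∨):
  (∃q D(q)) ∨ (∀q ¬G(q)) ∨ (∃p ∀q (¬G(p) ∨ R(q,q))) ∨ (∀q ¬G(q))
Give each quantifier a distinct variable: q↦x, q↦v1, q↦s.
  (∃q D(q)) ∨ (∀x ¬G(x)) ∨ (∃p ∀v1 (¬G(p) ∨ R(v1,v1))) ∨ (∀s ¬G(s))
Extract every quantifier outward, since the variables are now distinct and don't occur free across branches:
  ∃q ∀x ∃p ∀v1 ∀s (D(q) ∨ ¬G(x) ∨ ¬G(p) ∨ R(v1,v1) ∨ ¬G(s))
The prefix is ∃q ∀x ∃p ∀v1 ∀s: 3 universal, 2 existential.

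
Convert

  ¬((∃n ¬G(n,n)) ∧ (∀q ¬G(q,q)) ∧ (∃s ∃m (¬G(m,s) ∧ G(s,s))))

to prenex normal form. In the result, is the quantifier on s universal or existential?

universal

Drive negations inward (¬∀x A ≡ ∃x ¬A, ¬∃x A ≡ ∀x ¬A, De Morgan for ∧/∨):
  (∀n G(n,n)) ∨ (∃q G(q,q)) ∨ (∀s ∀m (G(m,s) ∨ ¬G(s,s)))
All bound variables are already distinct, so no renaming is needed.
Pull the quantifiers to the front (each side's bound variable is not free in the other side):
  ∀n ∃q ∀s ∀m (G(n,n) ∨ G(q,q) ∨ G(m,s) ∨ ¬G(s,s))
The quantifier ∃s sits under an odd number of negations, so it flips to ∀s.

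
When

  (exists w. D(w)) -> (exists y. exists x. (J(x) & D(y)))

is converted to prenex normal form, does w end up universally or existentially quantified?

universal

Eliminate → and ↔ using ¬ and ∨.
  ~(exists w. D(w)) | (exists y. exists x. (J(x) & D(y)))
Push ¬ through the quantifiers and connectives to reach negation normal form:
  (forall w. ~D(w)) | (exists y. exists x. (J(x) & D(y)))
All bound variables are already distinct, so no renaming is needed.
Finally move all quantifiers to the prefix:
  forall w. exists y. exists x. (~D(w) | J(x) & D(y))
The quantifier exists w sits under an odd number of negations (counting the antecedent side of each →), so it flips to forall w.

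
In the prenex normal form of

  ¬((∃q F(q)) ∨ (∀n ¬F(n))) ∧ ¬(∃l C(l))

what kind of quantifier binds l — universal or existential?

universal

Push ¬ through the quantifiers and connectives to reach negation normal form:
  (∀q ¬F(q)) ∧ (∃n F(n)) ∧ (∀l ¬C(l))
All bound variables are already distinct, so no renaming is needed.
Pull the quantifiers to the front (each side's bound variable is not free in the other side):
  ∀q ∃n ∀l (¬F(q) ∧ F(n) ∧ ¬C(l))
The quantifier ∃l sits under an odd number of negations, so it flips to ∀l.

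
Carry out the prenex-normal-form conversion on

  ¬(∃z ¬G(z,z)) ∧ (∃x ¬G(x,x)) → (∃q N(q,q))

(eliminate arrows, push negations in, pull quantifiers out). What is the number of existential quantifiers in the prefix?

First replace A → B with ¬A ∨ B.
  ¬(¬(∃z ¬G(z,z)) ∧ (∃x ¬G(x,x))) ∨ (∃q N(q,q))
Push ¬ through the quantifiers and connectives to reach negation normal form:
  (∃z ¬G(z,z)) ∨ (∀x G(x,x)) ∨ (∃q N(q,q))
Finally move all quantifiers to the prefix:
  ∃z ∀x ∃q (¬G(z,z) ∨ G(x,x) ∨ N(q,q))
The prefix is ∃z ∀x ∃q: 1 universal, 2 existential.

2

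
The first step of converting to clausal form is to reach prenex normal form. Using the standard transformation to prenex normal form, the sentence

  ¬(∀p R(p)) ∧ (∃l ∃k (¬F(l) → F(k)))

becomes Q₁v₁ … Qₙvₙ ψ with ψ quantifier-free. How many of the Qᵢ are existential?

3

First replace A → B with ¬A ∨ B.
  ¬(∀p R(p)) ∧ (∃l ∃k (¬¬F(l) ∨ F(k)))
Move each ¬ inward, flipping quantifiers it crosses:
  (∃p ¬R(p)) ∧ (∃l ∃k (F(l) ∨ F(k)))
Extract every quantifier outward, since the variables are now distinct and don't occur free across branches:
  ∃p ∃l ∃k (¬R(p) ∧ (F(l) ∨ F(k)))
The prefix is ∃p ∃l ∃k: 0 universal, 3 existential.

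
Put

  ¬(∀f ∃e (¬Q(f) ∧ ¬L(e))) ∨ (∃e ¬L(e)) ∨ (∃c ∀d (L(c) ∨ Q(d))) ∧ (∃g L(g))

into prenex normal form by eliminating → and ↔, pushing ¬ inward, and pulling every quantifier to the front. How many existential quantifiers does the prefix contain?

Drive negations inward (¬∀x A ≡ ∃x ¬A, ¬∃x A ≡ ∀x ¬A, De Morgan for ∧/∨):
  (∃f ∀e (Q(f) ∨ L(e))) ∨ (∃e ¬L(e)) ∨ (∃c ∀d (L(c) ∨ Q(d))) ∧ (∃g L(g))
Rename bound variables to avoid capture: e↦u1.
  (∃f ∀e (Q(f) ∨ L(e))) ∨ (∃u1 ¬L(u1)) ∨ (∃c ∀d (L(c) ∨ Q(d))) ∧ (∃g L(g))
Finally move all quantifiers to the prefix:
  ∃f ∀e ∃u1 ∃c ∀d ∃g (Q(f) ∨ L(e) ∨ ¬L(u1) ∨ (L(c) ∨ Q(d)) ∧ L(g))
The prefix is ∃f ∀e ∃u1 ∃c ∀d ∃g: 2 universal, 4 existential.

4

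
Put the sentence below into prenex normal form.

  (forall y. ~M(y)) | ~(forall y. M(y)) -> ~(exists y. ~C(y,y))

exists y. forall x. forall a. (M(y) & M(x) | C(a,a))

Eliminate → and ↔ using ¬ and ∨.
  ~((forall y. ~M(y)) | ~(forall y. M(y))) | ~(exists y. ~C(y,y))
Drive negations inward (¬∀x A ≡ ∃x ¬A, ¬∃x A ≡ ∀x ¬A, De Morgan for ∧/∨):
  (exists y. M(y)) & (forall y. M(y)) | (forall y. C(y,y))
Rename bound variables to avoid capture: y↦x, y↦a.
  (exists y. M(y)) & (forall x. M(x)) | (forall a. C(a,a))
Pull the quantifiers to the front (each side's bound variable is not free in the other side):
  exists y. forall x. forall a. (M(y) & M(x) | C(a,a))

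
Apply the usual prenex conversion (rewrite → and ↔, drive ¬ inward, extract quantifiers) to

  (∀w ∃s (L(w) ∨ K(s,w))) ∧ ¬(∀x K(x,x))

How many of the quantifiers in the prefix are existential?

Push ¬ through the quantifiers and connectives to reach negation normal form:
  (∀w ∃s (L(w) ∨ K(s,w))) ∧ (∃x ¬K(x,x))
Extract every quantifier outward, since the variables are now distinct and don't occur free across branches:
  ∀w ∃s ∃x ((L(w) ∨ K(s,w)) ∧ ¬K(x,x))
The prefix is ∀w ∃s ∃x: 1 universal, 2 existential.

2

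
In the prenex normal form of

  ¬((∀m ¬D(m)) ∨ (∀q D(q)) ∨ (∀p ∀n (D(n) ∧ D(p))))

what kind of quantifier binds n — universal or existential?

existential

Drive negations inward (¬∀x A ≡ ∃x ¬A, ¬∃x A ≡ ∀x ¬A, De Morgan for ∧/∨):
  (∃m D(m)) ∧ (∃q ¬D(q)) ∧ (∃p ∃n (¬D(n) ∨ ¬D(p)))
All bound variables are already distinct, so no renaming is needed.
Extract every quantifier outward, since the variables are now distinct and don't occur free across branches:
  ∃m ∃q ∃p ∃n (D(m) ∧ ¬D(q) ∧ (¬D(n) ∨ ¬D(p)))
The quantifier ∀n sits under an odd number of negations, so it flips to ∃n.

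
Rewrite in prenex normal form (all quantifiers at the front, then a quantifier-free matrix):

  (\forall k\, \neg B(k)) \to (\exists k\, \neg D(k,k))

\exists k\, \exists v1\, (B(k) \lor \neg D(v1,v1))

Eliminate → and ↔ using ¬ and ∨.
  \neg (\forall k\, \neg B(k)) \lor (\exists k\, \neg D(k,k))
Push ¬ through the quantifiers and connectives to reach negation normal form:
  (\exists k\, B(k)) \lor (\exists k\, \neg D(k,k))
Give each quantifier a distinct variable: k↦v1.
  (\exists k\, B(k)) \lor (\exists v1\, \neg D(v1,v1))
Finally move all quantifiers to the prefix:
  \exists k\, \exists v1\, (B(k) \lor \neg D(v1,v1))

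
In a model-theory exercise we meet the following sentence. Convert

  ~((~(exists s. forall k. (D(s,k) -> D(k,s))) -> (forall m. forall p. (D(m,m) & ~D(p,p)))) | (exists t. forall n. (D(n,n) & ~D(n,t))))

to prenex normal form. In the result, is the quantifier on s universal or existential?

Rewrite implications/biconditionals: A → B as ¬A ∨ B.
  ~(~~(exists s. forall k. (~D(s,k) | D(k,s))) | (forall m. forall p. (D(m,m) & ~D(p,p))) | (exists t. forall n. (D(n,n) & ~D(n,t))))
Move each ¬ inward, flipping quantifiers it crosses:
  (forall s. exists k. (D(s,k) & ~D(k,s))) & (exists m. exists p. (~D(m,m) | D(p,p))) & (forall t. exists n. (~D(n,n) | D(n,t)))
All bound variables are already distinct, so no renaming is needed.
Extract every quantifier outward, since the variables are now distinct and don't occur free across branches:
  forall s. exists k. exists m. exists p. forall t. exists n. (D(s,k) & ~D(k,s) & (~D(m,m) | D(p,p)) & (~D(n,n) | D(n,t)))
The quantifier exists s sits under an odd number of negations (counting the antecedent side of each →), so it flips to forall s.

universal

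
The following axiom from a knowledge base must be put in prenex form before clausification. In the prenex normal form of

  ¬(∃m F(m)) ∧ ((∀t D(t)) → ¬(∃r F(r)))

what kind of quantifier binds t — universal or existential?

Eliminate → and ↔ using ¬ and ∨.
  ¬(∃m F(m)) ∧ (¬(∀t D(t)) ∨ ¬(∃r F(r)))
Drive negations inward (¬∀x A ≡ ∃x ¬A, ¬∃x A ≡ ∀x ¬A, De Morgan for ∧/∨):
  (∀m ¬F(m)) ∧ ((∃t ¬D(t)) ∨ (∀r ¬F(r)))
Pull the quantifiers to the front (each side's bound variable is not free in the other side):
  ∀m ∃t ∀r (¬F(m) ∧ (¬D(t) ∨ ¬F(r)))
The quantifier ∀t sits under an odd number of negations (counting the antecedent side of each →), so it flips to ∃t.

existential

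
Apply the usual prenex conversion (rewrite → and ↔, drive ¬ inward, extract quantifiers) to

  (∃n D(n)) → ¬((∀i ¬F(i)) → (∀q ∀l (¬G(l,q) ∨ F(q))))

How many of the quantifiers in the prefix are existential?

First replace A → B with ¬A ∨ B.
  ¬(∃n D(n)) ∨ ¬(¬(∀i ¬F(i)) ∨ (∀q ∀l (¬G(l,q) ∨ F(q))))
Push ¬ through the quantifiers and connectives to reach negation normal form:
  (∀n ¬D(n)) ∨ (∀i ¬F(i)) ∧ (∃q ∃l (G(l,q) ∧ ¬F(q)))
All bound variables are already distinct, so no renaming is needed.
Finally move all quantifiers to the prefix:
  ∀n ∀i ∃q ∃l (¬D(n) ∨ ¬F(i) ∧ G(l,q) ∧ ¬F(q))
The prefix is ∀n ∀i ∃q ∃l: 2 universal, 2 existential.

2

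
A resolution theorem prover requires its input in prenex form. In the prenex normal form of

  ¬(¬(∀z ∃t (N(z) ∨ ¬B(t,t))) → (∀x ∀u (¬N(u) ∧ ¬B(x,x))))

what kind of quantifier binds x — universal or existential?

existential

Rewrite implications/biconditionals: A → B as ¬A ∨ B.
  ¬(¬¬(∀z ∃t (N(z) ∨ ¬B(t,t))) ∨ (∀x ∀u (¬N(u) ∧ ¬B(x,x))))
Move each ¬ inward, flipping quantifiers it crosses:
  (∃z ∀t (¬N(z) ∧ B(t,t))) ∧ (∃x ∃u (N(u) ∨ B(x,x)))
Pull the quantifiers to the front (each side's bound variable is not free in the other side):
  ∃z ∀t ∃x ∃u (¬N(z) ∧ B(t,t) ∧ (N(u) ∨ B(x,x)))
The quantifier ∀x sits under an odd number of negations (counting the antecedent side of each →), so it flips to ∃x.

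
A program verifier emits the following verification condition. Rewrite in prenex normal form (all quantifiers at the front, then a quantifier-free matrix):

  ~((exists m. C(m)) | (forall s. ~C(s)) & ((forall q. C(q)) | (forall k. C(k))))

Drive negations inward (¬∀x A ≡ ∃x ¬A, ¬∃x A ≡ ∀x ¬A, De Morgan for ∧/∨):
  (forall m. ~C(m)) & ((exists s. C(s)) | (exists q. ~C(q)) & (exists k. ~C(k)))
All bound variables are already distinct, so no renaming is needed.
Pull the quantifiers to the front (each side's bound variable is not free in the other side):
  forall m. exists s. exists q. exists k. (~C(m) & (C(s) | ~C(q) & ~C(k)))

forall m. exists s. exists q. exists k. (~C(m) & (C(s) | ~C(q) & ~C(k)))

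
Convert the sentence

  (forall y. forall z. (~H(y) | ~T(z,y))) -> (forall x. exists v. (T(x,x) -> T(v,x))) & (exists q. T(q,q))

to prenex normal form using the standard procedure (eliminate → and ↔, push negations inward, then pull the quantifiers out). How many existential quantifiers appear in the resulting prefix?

First replace A → B with ¬A ∨ B.
  ~(forall y. forall z. (~H(y) | ~T(z,y))) | (forall x. exists v. (~T(x,x) | T(v,x))) & (exists q. T(q,q))
Push ¬ through the quantifiers and connectives to reach negation normal form:
  (exists y. exists z. (H(y) & T(z,y))) | (forall x. exists v. (~T(x,x) | T(v,x))) & (exists q. T(q,q))
Finally move all quantifiers to the prefix:
  exists y. exists z. forall x. exists v. exists q. (H(y) & T(z,y) | (~T(x,x) | T(v,x)) & T(q,q))
The prefix is exists y exists z forall x exists v exists q: 1 universal, 4 existential.

4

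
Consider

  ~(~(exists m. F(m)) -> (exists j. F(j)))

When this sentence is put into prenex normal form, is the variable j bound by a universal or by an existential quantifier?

Rewrite implications/biconditionals: A → B as ¬A ∨ B.
  ~(~~(exists m. F(m)) | (exists j. F(j)))
Move each ¬ inward, flipping quantifiers it crosses:
  (forall m. ~F(m)) & (forall j. ~F(j))
All bound variables are already distinct, so no renaming is needed.
Pull the quantifiers to the front (each side's bound variable is not free in the other side):
  forall m. forall j. (~F(m) & ~F(j))
The quantifier exists j sits under an odd number of negations (counting the antecedent side of each →), so it flips to forall j.

universal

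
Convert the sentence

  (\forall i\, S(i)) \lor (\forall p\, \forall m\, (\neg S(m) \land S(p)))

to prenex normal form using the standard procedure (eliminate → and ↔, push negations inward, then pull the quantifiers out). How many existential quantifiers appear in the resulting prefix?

0

All bound variables are already distinct, so no renaming is needed.
Pull the quantifiers to the front (each side's bound variable is not free in the other side):
  \forall i\, \forall p\, \forall m\, (S(i) \lor \neg S(m) \land S(p))
The prefix is \forall i \forall p \forall m: 3 universal, 0 existential.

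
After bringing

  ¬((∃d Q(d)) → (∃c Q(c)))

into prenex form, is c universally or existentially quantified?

Eliminate → and ↔ using ¬ and ∨.
  ¬(¬(∃d Q(d)) ∨ (∃c Q(c)))
Push ¬ through the quantifiers and connectives to reach negation normal form:
  (∃d Q(d)) ∧ (∀c ¬Q(c))
Extract every quantifier outward, since the variables are now distinct and don't occur free across branches:
  ∃d ∀c (Q(d) ∧ ¬Q(c))
The quantifier ∃c sits under an odd number of negations (counting the antecedent side of each →), so it flips to ∀c.

universal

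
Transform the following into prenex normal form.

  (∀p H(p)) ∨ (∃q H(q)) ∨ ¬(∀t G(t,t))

Push ¬ through the quantifiers and connectives to reach negation normal form:
  (∀p H(p)) ∨ (∃q H(q)) ∨ (∃t ¬G(t,t))
Pull the quantifiers to the front (each side's bound variable is not free in the other side):
  ∀p ∃q ∃t (H(p) ∨ H(q) ∨ ¬G(t,t))

∀p ∃q ∃t (H(p) ∨ H(q) ∨ ¬G(t,t))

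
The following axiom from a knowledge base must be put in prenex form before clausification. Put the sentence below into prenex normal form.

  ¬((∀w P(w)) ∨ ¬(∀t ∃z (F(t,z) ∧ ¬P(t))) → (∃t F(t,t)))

First replace A → B with ¬A ∨ B.
  ¬(¬((∀w P(w)) ∨ ¬(∀t ∃z (F(t,z) ∧ ¬P(t)))) ∨ (∃t F(t,t)))
Move each ¬ inward, flipping quantifiers it crosses:
  ((∀w P(w)) ∨ (∃t ∀z (¬F(t,z) ∨ P(t)))) ∧ (∀t ¬F(t,t))
Give each quantifier a distinct variable: t↦z1.
  ((∀w P(w)) ∨ (∃t ∀z (¬F(t,z) ∨ P(t)))) ∧ (∀z1 ¬F(z1,z1))
Pull the quantifiers to the front (each side's bound variable is not free in the other side):
  ∀w ∃t ∀z ∀z1 ((P(w) ∨ ¬F(t,z) ∨ P(t)) ∧ ¬F(z1,z1))

∀w ∃t ∀z ∀z1 ((P(w) ∨ ¬F(t,z) ∨ P(t)) ∧ ¬F(z1,z1))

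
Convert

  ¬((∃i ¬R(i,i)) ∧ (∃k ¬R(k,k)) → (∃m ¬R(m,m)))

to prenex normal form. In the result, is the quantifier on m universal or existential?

Eliminate → and ↔ using ¬ and ∨.
  ¬(¬((∃i ¬R(i,i)) ∧ (∃k ¬R(k,k))) ∨ (∃m ¬R(m,m)))
Push ¬ through the quantifiers and connectives to reach negation normal form:
  (∃i ¬R(i,i)) ∧ (∃k ¬R(k,k)) ∧ (∀m R(m,m))
All bound variables are already distinct, so no renaming is needed.
Pull the quantifiers to the front (each side's bound variable is not free in the other side):
  ∃i ∃k ∀m (¬R(i,i) ∧ ¬R(k,k) ∧ R(m,m))
The quantifier ∃m sits under an odd number of negations (counting the antecedent side of each →), so it flips to ∀m.

universal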